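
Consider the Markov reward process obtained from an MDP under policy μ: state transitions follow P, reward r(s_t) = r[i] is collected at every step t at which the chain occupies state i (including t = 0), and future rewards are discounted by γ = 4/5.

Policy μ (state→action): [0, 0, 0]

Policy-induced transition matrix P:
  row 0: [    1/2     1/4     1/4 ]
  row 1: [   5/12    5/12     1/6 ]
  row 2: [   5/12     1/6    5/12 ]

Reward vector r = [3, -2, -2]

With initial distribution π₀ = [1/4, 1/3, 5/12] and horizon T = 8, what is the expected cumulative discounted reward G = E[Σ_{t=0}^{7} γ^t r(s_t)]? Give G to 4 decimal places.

G = 0.0391

t=0: π = [0.2500, 0.3333, 0.4167], E[r] = -0.7500, γ^t·E[r] = -0.750000, running G = -0.750000
t=1: π = [0.4375, 0.2708, 0.2917], E[r] = 0.1875, γ^t·E[r] = 0.150000, running G = -0.600000
t=2: π = [0.4531, 0.2708, 0.2760], E[r] = 0.2656, γ^t·E[r] = 0.170000, running G = -0.430000
t=3: π = [0.4544, 0.2721, 0.2734], E[r] = 0.2721, γ^t·E[r] = 0.139333, running G = -0.290667
t=4: π = [0.4545, 0.2726, 0.2729], E[r] = 0.2727, γ^t·E[r] = 0.111689, running G = -0.178978
t=5: π = [0.4545, 0.2727, 0.2728], E[r] = 0.2727, γ^t·E[r] = 0.089366, running G = -0.089612
t=6: π = [0.4545, 0.2727, 0.2727], E[r] = 0.2727, γ^t·E[r] = 0.071494, running G = -0.018118
t=7: π = [0.4545, 0.2727, 0.2727], E[r] = 0.2727, γ^t·E[r] = 0.057195, running G = 0.039077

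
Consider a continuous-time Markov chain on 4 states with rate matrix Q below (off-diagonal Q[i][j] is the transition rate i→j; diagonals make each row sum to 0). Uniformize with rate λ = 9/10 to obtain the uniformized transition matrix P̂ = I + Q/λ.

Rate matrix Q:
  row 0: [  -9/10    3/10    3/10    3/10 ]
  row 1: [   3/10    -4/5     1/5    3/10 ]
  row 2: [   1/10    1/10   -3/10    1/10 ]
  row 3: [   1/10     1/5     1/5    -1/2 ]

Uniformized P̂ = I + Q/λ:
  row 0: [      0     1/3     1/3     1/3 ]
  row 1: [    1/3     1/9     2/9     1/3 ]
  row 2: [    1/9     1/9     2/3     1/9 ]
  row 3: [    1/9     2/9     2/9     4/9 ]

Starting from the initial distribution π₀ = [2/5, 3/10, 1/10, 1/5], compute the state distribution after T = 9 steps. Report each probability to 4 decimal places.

π = [0.1342, 0.1708, 0.4267, 0.2684]

t=0: π = [0.4000, 0.3000, 0.1000, 0.2000]
t=1: π = [0.1333, 0.2222, 0.3111, 0.3333]
t=2: π = [0.1457, 0.1778, 0.3753, 0.3012]
t=3: π = [0.1344, 0.1770, 0.4052, 0.2834]
t=4: π = [0.1355, 0.1725, 0.4173, 0.2748]
t=5: π = [0.1344, 0.1718, 0.4227, 0.2711]
t=6: π = [0.1343, 0.1711, 0.4250, 0.2695]
t=7: π = [0.1342, 0.1709, 0.4261, 0.2688]
t=8: π = [0.1342, 0.1708, 0.4265, 0.2685]
t=9: π = [0.1342, 0.1708, 0.4267, 0.2684]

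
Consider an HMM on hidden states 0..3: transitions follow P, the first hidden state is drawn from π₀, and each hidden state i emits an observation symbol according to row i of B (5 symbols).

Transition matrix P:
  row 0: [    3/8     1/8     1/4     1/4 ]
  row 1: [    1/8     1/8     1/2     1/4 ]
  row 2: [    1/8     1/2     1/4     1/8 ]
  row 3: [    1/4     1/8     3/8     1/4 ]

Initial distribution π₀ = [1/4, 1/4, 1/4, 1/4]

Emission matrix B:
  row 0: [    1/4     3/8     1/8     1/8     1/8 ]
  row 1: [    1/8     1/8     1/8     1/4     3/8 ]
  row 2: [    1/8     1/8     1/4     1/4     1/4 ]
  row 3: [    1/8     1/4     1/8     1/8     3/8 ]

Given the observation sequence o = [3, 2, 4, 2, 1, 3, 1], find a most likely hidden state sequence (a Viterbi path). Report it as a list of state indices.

path = [1, 2, 1, 2, 1, 2, 1]

t=0: δ = [3.125e-02, 6.250e-02, 6.250e-02, 3.125e-02]  (obs o_0=3)
t=1: δ = [1.465e-03, 3.906e-03, 7.812e-03, 1.953e-03]  ψ = [0, 2, 1, 1]  (obs o_1=2)
t=2: δ = [1.221e-04, 1.465e-03, 4.883e-04, 3.662e-04]  ψ = [2, 2, 1, 1]  (obs o_2=4)
t=3: δ = [2.289e-05, 3.052e-05, 1.831e-04, 4.578e-05]  ψ = [1, 2, 1, 1]  (obs o_3=2)
t=4: δ = [8.583e-06, 1.144e-05, 5.722e-06, 5.722e-06]  ψ = [2, 2, 2, 2]  (obs o_4=1)
t=5: δ = [4.023e-07, 7.153e-07, 1.431e-06, 3.576e-07]  ψ = [0, 2, 1, 1]  (obs o_5=3)
t=6: δ = [6.706e-08, 8.941e-08, 4.470e-08, 4.470e-08]  ψ = [2, 2, 1, 1]  (obs o_6=1)
backtrack: best end state = 1; path = [1, 2, 1, 2, 1, 2, 1]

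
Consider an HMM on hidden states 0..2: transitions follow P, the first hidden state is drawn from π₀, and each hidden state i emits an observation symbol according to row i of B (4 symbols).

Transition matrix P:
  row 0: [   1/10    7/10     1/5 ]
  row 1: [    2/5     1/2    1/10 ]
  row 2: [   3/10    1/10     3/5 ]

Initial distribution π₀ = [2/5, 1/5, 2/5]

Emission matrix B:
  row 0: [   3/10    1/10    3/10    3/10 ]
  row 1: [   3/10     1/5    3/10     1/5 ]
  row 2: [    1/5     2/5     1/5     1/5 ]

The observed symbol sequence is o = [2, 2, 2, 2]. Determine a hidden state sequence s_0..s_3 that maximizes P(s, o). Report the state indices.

path = [0, 1, 0, 1]

t=0: δ = [1.200e-01, 6.000e-02, 8.000e-02]  (obs o_0=2)
t=1: δ = [7.200e-03, 2.520e-02, 9.600e-03]  ψ = [1, 0, 2]  (obs o_1=2)
t=2: δ = [3.024e-03, 3.780e-03, 1.152e-03]  ψ = [1, 1, 2]  (obs o_2=2)
t=3: δ = [4.536e-04, 6.350e-04, 1.382e-04]  ψ = [1, 0, 2]  (obs o_3=2)
backtrack: best end state = 1; path = [0, 1, 0, 1]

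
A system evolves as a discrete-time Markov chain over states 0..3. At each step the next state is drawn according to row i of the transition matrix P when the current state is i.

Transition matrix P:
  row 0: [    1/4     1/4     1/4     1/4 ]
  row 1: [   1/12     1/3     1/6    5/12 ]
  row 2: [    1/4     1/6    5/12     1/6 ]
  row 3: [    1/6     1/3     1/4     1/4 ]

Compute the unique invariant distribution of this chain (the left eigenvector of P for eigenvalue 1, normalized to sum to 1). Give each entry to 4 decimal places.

Balance equations π_j = Σ_i π_i·P[i][j]:
  π_0 = 1/4·π_0 + 1/12·π_1 + 1/4·π_2 + 1/6·π_3
  π_1 = 1/4·π_0 + 1/3·π_1 + 1/6·π_2 + 1/3·π_3
  π_2 = 1/4·π_0 + 1/6·π_1 + 5/12·π_2 + 1/4·π_3
  normalize: π_0 + π_1 + π_2 + π_3 = 1
Solving the linear system gives exactly π = [2/11, 3/11, 3/11, 3/11].

π = [0.1818, 0.2727, 0.2727, 0.2727]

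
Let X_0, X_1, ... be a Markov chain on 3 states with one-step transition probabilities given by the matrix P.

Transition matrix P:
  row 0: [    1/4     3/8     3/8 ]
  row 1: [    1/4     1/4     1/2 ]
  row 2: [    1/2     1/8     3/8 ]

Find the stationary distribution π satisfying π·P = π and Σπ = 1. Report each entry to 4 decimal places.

π = [0.3514, 0.2432, 0.4054]

Balance equations π_j = Σ_i π_i·P[i][j]:
  π_0 = 1/4·π_0 + 1/4·π_1 + 1/2·π_2
  π_1 = 3/8·π_0 + 1/4·π_1 + 1/8·π_2
  normalize: π_0 + π_1 + π_2 = 1
Solving the linear system gives exactly π = [13/37, 9/37, 15/37].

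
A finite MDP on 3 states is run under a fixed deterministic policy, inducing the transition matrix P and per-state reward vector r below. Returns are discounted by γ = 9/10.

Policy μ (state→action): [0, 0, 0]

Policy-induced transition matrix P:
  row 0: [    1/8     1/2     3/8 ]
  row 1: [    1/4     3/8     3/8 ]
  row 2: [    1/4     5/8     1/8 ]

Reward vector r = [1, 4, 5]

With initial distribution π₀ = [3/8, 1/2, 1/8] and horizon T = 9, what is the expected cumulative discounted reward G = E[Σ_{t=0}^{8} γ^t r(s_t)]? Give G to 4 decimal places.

G = 21.7022

t=0: π = [0.3750, 0.5000, 0.1250], E[r] = 3.0000, γ^t·E[r] = 3.000000, running G = 3.000000
t=1: π = [0.2031, 0.4531, 0.3438], E[r] = 3.7344, γ^t·E[r] = 3.360938, running G = 6.360938
t=2: π = [0.2246, 0.4863, 0.2891], E[r] = 3.6152, γ^t·E[r] = 2.928340, running G = 9.289277
t=3: π = [0.2219, 0.4753, 0.3027], E[r] = 3.6370, γ^t·E[r] = 2.651346, running G = 11.940623
t=4: π = [0.2223, 0.4784, 0.2993], E[r] = 3.6325, γ^t·E[r] = 2.383308, running G = 14.323931
t=5: π = [0.2222, 0.4776, 0.3002], E[r] = 3.6335, γ^t·E[r] = 2.145556, running G = 16.469488
t=6: π = [0.2222, 0.4778, 0.3000], E[r] = 3.6333, γ^t·E[r] = 1.930879, running G = 18.400366
t=7: π = [0.2222, 0.4778, 0.3000], E[r] = 3.6333, γ^t·E[r] = 1.737817, running G = 20.138183
t=8: π = [0.2222, 0.4778, 0.3000], E[r] = 3.6333, γ^t·E[r] = 1.564030, running G = 21.702213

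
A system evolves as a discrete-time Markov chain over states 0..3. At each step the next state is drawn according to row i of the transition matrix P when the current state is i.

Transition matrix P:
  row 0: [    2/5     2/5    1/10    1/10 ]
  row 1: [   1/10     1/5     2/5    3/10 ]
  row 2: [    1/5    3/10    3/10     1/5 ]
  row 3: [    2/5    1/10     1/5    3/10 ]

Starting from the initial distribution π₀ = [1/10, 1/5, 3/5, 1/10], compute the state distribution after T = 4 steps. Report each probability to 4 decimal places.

π = [0.2733, 0.2574, 0.2489, 0.2205]

t=0: π = [0.1000, 0.2000, 0.6000, 0.1000]
t=1: π = [0.2200, 0.2700, 0.2900, 0.2200]
t=2: π = [0.2610, 0.2510, 0.2610, 0.2270]
t=3: π = [0.2725, 0.2556, 0.2502, 0.2217]
t=4: π = [0.2733, 0.2574, 0.2489, 0.2205]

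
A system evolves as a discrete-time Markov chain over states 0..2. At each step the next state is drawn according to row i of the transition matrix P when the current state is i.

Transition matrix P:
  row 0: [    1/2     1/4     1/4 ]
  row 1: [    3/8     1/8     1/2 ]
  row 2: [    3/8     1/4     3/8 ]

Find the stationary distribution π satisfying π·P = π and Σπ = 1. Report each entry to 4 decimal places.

π = [0.4286, 0.2222, 0.3492]

Balance equations π_j = Σ_i π_i·P[i][j]:
  π_0 = 1/2·π_0 + 3/8·π_1 + 3/8·π_2
  π_1 = 1/4·π_0 + 1/8·π_1 + 1/4·π_2
  normalize: π_0 + π_1 + π_2 = 1
Solving the linear system gives exactly π = [3/7, 2/9, 22/63].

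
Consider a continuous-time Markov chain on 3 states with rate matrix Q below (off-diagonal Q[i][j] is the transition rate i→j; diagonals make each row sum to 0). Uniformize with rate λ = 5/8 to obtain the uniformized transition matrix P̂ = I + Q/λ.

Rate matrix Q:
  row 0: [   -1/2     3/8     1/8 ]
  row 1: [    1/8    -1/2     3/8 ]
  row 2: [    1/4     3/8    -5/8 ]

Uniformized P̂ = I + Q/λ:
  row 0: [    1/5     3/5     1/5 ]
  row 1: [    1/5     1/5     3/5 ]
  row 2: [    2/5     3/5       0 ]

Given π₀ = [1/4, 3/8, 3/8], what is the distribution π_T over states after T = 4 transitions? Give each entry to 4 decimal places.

t=0: π = [0.2500, 0.3750, 0.3750]
t=1: π = [0.2750, 0.4500, 0.2750]
t=2: π = [0.2550, 0.4200, 0.3250]
t=3: π = [0.2650, 0.4320, 0.3030]
t=4: π = [0.2606, 0.4272, 0.3122]

π = [0.2606, 0.4272, 0.3122]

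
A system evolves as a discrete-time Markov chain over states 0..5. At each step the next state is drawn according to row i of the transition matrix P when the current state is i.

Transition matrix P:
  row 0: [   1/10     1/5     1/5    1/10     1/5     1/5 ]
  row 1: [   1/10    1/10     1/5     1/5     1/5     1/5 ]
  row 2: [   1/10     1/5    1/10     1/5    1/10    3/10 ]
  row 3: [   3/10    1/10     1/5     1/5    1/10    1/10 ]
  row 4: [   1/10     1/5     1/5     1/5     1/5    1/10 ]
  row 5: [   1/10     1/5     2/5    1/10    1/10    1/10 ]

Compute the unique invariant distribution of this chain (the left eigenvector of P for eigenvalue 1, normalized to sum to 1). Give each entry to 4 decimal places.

Balance equations π_j = Σ_i π_i·P[i][j]:
  π_0 = 1/10·π_0 + 1/10·π_1 + 1/10·π_2 + 3/10·π_3 + 1/10·π_4 + 1/10·π_5
  π_1 = 1/5·π_0 + 1/10·π_1 + 1/5·π_2 + 1/10·π_3 + 1/5·π_4 + 1/5·π_5
  π_2 = 1/5·π_0 + 1/5·π_1 + 1/10·π_2 + 1/5·π_3 + 1/5·π_4 + 2/5·π_5
  π_3 = 1/10·π_0 + 1/5·π_1 + 1/5·π_2 + 1/5·π_3 + 1/5·π_4 + 1/10·π_5
  π_4 = 1/5·π_0 + 1/5·π_1 + 1/10·π_2 + 1/10·π_3 + 1/5·π_4 + 1/10·π_5
  normalize: π_0 + π_1 + π_2 + π_3 + π_4 + π_5 = 1
Solving the linear system gives exactly π = [483/3608, 6605/39688, 4231/19844, 611/3608, 2867/19844, 623/3608].

π = [0.1339, 0.1664, 0.2132, 0.1693, 0.1445, 0.1727]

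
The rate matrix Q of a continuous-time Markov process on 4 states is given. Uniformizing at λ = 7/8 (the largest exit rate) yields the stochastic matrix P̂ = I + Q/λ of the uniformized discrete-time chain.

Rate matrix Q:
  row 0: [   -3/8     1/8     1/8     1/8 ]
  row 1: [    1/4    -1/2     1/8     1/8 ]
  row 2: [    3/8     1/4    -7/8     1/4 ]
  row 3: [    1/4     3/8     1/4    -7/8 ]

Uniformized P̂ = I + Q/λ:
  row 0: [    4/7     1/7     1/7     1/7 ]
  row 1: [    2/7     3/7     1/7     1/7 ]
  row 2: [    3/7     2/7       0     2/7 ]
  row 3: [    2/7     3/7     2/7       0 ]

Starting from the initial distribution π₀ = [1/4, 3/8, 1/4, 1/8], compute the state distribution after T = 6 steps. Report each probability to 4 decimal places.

π = [0.4285, 0.2858, 0.1429, 0.1428]

t=0: π = [0.2500, 0.3750, 0.2500, 0.1250]
t=1: π = [0.3929, 0.3214, 0.1250, 0.1607]
t=2: π = [0.4158, 0.2985, 0.1480, 0.1378]
t=3: π = [0.4257, 0.2886, 0.1414, 0.1443]
t=4: π = [0.4275, 0.2868, 0.1433, 0.1424]
t=5: π = [0.4283, 0.2860, 0.1427, 0.1430]
t=6: π = [0.4285, 0.2858, 0.1429, 0.1428]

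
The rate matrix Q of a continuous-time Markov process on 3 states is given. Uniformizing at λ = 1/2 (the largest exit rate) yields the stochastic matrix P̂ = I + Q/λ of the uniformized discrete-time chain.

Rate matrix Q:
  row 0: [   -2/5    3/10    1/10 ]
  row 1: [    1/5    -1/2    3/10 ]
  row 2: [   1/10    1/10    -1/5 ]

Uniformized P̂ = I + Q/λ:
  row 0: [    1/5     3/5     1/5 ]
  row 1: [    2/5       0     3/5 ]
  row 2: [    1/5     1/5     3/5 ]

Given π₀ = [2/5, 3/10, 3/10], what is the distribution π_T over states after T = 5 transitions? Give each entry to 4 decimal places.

π = [0.2497, 0.2507, 0.4996]

t=0: π = [0.4000, 0.3000, 0.3000]
t=1: π = [0.2600, 0.3000, 0.4400]
t=2: π = [0.2600, 0.2440, 0.4960]
t=3: π = [0.2488, 0.2552, 0.4960]
t=4: π = [0.2510, 0.2485, 0.5005]
t=5: π = [0.2497, 0.2507, 0.4996]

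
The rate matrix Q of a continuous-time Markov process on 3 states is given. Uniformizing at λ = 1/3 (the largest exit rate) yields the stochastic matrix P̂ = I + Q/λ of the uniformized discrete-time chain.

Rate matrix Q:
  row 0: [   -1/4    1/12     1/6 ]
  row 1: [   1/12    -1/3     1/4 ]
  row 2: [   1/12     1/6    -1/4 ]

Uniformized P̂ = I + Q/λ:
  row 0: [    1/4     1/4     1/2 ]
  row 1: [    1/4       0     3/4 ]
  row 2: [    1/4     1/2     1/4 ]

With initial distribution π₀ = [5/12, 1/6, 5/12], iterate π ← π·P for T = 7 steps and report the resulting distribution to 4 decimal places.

π = [0.2500, 0.2920, 0.4580]

t=0: π = [0.4167, 0.1667, 0.4167]
t=1: π = [0.2500, 0.3125, 0.4375]
t=2: π = [0.2500, 0.2813, 0.4688]
t=3: π = [0.2500, 0.2969, 0.4531]
t=4: π = [0.2500, 0.2891, 0.4609]
t=5: π = [0.2500, 0.2930, 0.4570]
t=6: π = [0.2500, 0.2910, 0.4590]
t=7: π = [0.2500, 0.2920, 0.4580]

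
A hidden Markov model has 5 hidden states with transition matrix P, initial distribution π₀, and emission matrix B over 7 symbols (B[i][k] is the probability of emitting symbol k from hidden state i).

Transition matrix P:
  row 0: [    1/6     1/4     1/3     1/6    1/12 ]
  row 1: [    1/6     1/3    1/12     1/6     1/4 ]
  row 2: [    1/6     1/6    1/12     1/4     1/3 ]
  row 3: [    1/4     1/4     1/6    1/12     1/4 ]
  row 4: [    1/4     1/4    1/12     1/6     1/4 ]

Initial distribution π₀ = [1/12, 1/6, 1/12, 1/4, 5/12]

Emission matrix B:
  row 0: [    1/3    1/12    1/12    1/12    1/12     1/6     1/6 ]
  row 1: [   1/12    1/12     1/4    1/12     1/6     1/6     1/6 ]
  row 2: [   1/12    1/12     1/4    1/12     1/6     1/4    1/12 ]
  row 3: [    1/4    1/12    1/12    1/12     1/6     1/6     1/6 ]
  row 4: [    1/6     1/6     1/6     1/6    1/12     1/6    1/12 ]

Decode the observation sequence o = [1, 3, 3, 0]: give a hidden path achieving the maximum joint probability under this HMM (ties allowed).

path = [4, 4, 4, 0]

t=0: δ = [6.944e-03, 1.389e-02, 6.944e-03, 2.083e-02, 6.944e-02]  (obs o_0=1)
t=1: δ = [1.447e-03, 1.447e-03, 4.823e-04, 9.645e-04, 2.894e-03]  ψ = [4, 4, 4, 4, 4]  (obs o_1=3)
t=2: δ = [6.028e-05, 6.028e-05, 4.019e-05, 4.019e-05, 1.206e-04]  ψ = [4, 4, 0, 4, 4]  (obs o_2=3)
t=3: δ = [1.005e-05, 2.512e-06, 1.674e-06, 5.023e-06, 5.023e-06]  ψ = [4, 4, 0, 4, 4]  (obs o_3=0)
backtrack: best end state = 0; path = [4, 4, 4, 0]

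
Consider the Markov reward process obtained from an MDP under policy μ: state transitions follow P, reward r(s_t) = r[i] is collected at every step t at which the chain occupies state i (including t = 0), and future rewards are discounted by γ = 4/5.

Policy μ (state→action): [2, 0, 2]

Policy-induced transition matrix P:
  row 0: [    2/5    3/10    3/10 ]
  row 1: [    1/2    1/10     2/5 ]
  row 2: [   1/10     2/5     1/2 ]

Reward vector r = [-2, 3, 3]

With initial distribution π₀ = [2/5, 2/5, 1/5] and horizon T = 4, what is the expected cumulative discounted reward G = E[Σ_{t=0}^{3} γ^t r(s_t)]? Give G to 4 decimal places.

G = 3.5530

t=0: π = [0.4000, 0.4000, 0.2000], E[r] = 1.0000, γ^t·E[r] = 1.000000, running G = 1.000000
t=1: π = [0.3800, 0.2400, 0.3800], E[r] = 1.1000, γ^t·E[r] = 0.880000, running G = 1.880000
t=2: π = [0.3100, 0.2900, 0.4000], E[r] = 1.4500, γ^t·E[r] = 0.928000, running G = 2.808000
t=3: π = [0.3090, 0.2820, 0.4090], E[r] = 1.4550, γ^t·E[r] = 0.744960, running G = 3.552960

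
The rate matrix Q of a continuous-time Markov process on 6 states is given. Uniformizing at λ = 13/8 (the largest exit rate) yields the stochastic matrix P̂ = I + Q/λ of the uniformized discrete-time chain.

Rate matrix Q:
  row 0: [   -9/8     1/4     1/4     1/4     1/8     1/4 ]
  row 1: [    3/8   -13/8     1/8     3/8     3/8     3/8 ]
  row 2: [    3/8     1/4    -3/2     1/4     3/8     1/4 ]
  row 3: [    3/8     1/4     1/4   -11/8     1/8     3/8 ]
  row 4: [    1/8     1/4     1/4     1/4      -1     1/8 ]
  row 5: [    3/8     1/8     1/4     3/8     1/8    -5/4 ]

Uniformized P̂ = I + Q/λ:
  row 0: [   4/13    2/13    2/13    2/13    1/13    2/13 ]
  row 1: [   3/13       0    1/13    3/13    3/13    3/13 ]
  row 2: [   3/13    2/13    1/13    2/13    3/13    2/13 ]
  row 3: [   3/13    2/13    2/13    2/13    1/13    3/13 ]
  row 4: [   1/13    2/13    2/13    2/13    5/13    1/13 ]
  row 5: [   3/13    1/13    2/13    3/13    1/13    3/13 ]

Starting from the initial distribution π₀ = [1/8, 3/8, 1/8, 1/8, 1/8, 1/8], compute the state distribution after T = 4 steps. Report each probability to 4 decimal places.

π = [0.2218, 0.1216, 0.1343, 0.1768, 0.1681, 0.1774]

t=0: π = [0.1250, 0.3750, 0.1250, 0.1250, 0.1250, 0.1250]
t=1: π = [0.2212, 0.0865, 0.1154, 0.1923, 0.1923, 0.1923]
t=2: π = [0.2182, 0.1257, 0.1383, 0.1753, 0.1672, 0.1753]
t=3: π = [0.2218, 0.1210, 0.1335, 0.1770, 0.1690, 0.1776]
t=4: π = [0.2218, 0.1216, 0.1343, 0.1768, 0.1681, 0.1774]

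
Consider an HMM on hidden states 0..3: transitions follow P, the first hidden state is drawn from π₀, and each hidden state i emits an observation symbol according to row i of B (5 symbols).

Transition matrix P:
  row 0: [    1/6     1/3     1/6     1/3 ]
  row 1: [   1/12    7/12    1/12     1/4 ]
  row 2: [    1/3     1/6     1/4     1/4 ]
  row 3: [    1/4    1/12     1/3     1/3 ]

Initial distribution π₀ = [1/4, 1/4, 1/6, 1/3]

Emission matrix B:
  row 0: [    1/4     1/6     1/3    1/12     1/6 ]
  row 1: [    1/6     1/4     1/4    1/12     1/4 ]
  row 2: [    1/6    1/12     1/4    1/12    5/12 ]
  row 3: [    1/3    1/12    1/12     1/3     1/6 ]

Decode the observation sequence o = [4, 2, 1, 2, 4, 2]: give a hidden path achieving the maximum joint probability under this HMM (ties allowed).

path = [1, 1, 1, 1, 1, 1]

t=0: δ = [4.167e-02, 6.250e-02, 6.944e-02, 5.556e-02]  (obs o_0=4)
t=1: δ = [7.716e-03, 9.115e-03, 4.630e-03, 1.543e-03]  ψ = [2, 1, 3, 3]  (obs o_1=2)
t=2: δ = [2.572e-04, 1.329e-03, 1.072e-04, 2.143e-04]  ψ = [2, 1, 0, 0]  (obs o_2=1)
t=3: δ = [3.692e-05, 1.938e-04, 2.769e-05, 2.769e-05]  ψ = [1, 1, 1, 1]  (obs o_3=2)
t=4: δ = [2.692e-06, 2.827e-05, 6.731e-06, 8.077e-06]  ψ = [1, 1, 1, 1]  (obs o_4=4)
t=5: δ = [7.852e-07, 4.123e-06, 6.731e-07, 5.889e-07]  ψ = [1, 1, 3, 1]  (obs o_5=2)
backtrack: best end state = 1; path = [1, 1, 1, 1, 1, 1]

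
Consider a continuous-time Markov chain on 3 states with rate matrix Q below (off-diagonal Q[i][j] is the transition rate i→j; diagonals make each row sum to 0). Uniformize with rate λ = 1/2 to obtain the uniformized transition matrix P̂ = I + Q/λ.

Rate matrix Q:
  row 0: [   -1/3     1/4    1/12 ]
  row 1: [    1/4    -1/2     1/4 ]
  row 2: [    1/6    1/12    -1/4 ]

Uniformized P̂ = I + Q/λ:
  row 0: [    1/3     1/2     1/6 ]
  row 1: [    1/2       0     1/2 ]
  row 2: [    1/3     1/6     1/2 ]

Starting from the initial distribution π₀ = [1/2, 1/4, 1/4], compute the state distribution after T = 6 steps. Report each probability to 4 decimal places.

t=0: π = [0.5000, 0.2500, 0.2500]
t=1: π = [0.3750, 0.2917, 0.3333]
t=2: π = [0.3819, 0.2431, 0.3750]
t=3: π = [0.3738, 0.2535, 0.3727]
t=4: π = [0.3756, 0.2490, 0.3754]
t=5: π = [0.3748, 0.2504, 0.3748]
t=6: π = [0.3751, 0.2499, 0.3751]

π = [0.3751, 0.2499, 0.3751]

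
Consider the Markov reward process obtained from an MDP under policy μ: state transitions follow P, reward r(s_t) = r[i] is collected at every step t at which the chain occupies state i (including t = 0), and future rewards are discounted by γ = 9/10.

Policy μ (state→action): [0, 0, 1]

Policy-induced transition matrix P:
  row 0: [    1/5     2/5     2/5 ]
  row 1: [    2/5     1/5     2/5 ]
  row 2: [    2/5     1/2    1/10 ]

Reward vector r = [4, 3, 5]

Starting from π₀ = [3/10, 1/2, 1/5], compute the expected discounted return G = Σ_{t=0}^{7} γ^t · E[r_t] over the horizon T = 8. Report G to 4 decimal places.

t=0: π = [0.3000, 0.5000, 0.2000], E[r] = 3.7000, γ^t·E[r] = 3.700000, running G = 3.700000
t=1: π = [0.3400, 0.3200, 0.3400], E[r] = 4.0200, γ^t·E[r] = 3.618000, running G = 7.318000
t=2: π = [0.3320, 0.3700, 0.2980], E[r] = 3.9280, γ^t·E[r] = 3.181680, running G = 10.499680
t=3: π = [0.3336, 0.3558, 0.3106], E[r] = 3.9548, γ^t·E[r] = 2.883049, running G = 13.382729
t=4: π = [0.3333, 0.3599, 0.3068], E[r] = 3.9469, γ^t·E[r] = 2.589574, running G = 15.972303
t=5: π = [0.3333, 0.3587, 0.3080], E[r] = 3.9493, γ^t·E[r] = 2.331994, running G = 18.304297
t=6: π = [0.3333, 0.3591, 0.3076], E[r] = 3.9486, γ^t·E[r] = 2.098426, running G = 20.402723
t=7: π = [0.3333, 0.3590, 0.3077], E[r] = 3.9488, γ^t·E[r] = 1.888682, running G = 22.291406

G = 22.2914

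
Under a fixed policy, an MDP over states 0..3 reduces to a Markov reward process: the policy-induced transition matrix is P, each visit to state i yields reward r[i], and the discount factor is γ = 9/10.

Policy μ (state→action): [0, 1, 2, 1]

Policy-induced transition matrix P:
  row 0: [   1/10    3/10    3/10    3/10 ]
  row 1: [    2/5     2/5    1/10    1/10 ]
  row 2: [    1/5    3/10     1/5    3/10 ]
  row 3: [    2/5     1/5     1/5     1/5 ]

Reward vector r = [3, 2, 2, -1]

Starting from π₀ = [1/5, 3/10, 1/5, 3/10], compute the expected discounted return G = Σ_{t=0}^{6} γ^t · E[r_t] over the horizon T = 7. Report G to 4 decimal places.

G = 8.1933

t=0: π = [0.2000, 0.3000, 0.2000, 0.3000], E[r] = 1.3000, γ^t·E[r] = 1.300000, running G = 1.300000
t=1: π = [0.3000, 0.3000, 0.1900, 0.2100], E[r] = 1.6700, γ^t·E[r] = 1.503000, running G = 2.803000
t=2: π = [0.2720, 0.3090, 0.2000, 0.2190], E[r] = 1.6150, γ^t·E[r] = 1.308150, running G = 4.111150
t=3: π = [0.2784, 0.3090, 0.1963, 0.2163], E[r] = 1.6295, γ^t·E[r] = 1.187906, running G = 5.299056
t=4: π = [0.2772, 0.3093, 0.1969, 0.2166], E[r] = 1.6275, γ^t·E[r] = 1.067809, running G = 6.366865
t=5: π = [0.2774, 0.3093, 0.1968, 0.2165], E[r] = 1.6280, γ^t·E[r] = 0.961305, running G = 7.328170
t=6: π = [0.2774, 0.3093, 0.1968, 0.2165], E[r] = 1.6279, γ^t·E[r] = 0.865141, running G = 8.193311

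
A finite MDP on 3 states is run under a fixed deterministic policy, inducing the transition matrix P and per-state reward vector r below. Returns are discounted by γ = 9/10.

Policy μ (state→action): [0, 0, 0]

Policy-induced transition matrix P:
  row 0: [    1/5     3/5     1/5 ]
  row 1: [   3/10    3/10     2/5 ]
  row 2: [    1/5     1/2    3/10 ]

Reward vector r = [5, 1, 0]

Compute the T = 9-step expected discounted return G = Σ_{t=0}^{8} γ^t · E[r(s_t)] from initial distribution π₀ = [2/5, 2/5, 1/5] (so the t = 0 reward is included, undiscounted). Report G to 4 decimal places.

t=0: π = [0.4000, 0.4000, 0.2000], E[r] = 2.4000, γ^t·E[r] = 2.400000, running G = 2.400000
t=1: π = [0.2400, 0.4600, 0.3000], E[r] = 1.6600, γ^t·E[r] = 1.494000, running G = 3.894000
t=2: π = [0.2460, 0.4320, 0.3220], E[r] = 1.6620, γ^t·E[r] = 1.346220, running G = 5.240220
t=3: π = [0.2432, 0.4382, 0.3186], E[r] = 1.6542, γ^t·E[r] = 1.205912, running G = 6.446132
t=4: π = [0.2438, 0.4367, 0.3195], E[r] = 1.6558, γ^t·E[r] = 1.086357, running G = 7.532489
t=5: π = [0.2437, 0.4370, 0.3193], E[r] = 1.6554, γ^t·E[r] = 0.977489, running G = 8.509978
t=6: π = [0.2437, 0.4370, 0.3193], E[r] = 1.6555, γ^t·E[r] = 0.879790, running G = 9.389768
t=7: π = [0.2437, 0.4370, 0.3193], E[r] = 1.6555, γ^t·E[r] = 0.791800, running G = 10.181569
t=8: π = [0.2437, 0.4370, 0.3193], E[r] = 1.6555, γ^t·E[r] = 0.712623, running G = 10.894191

G = 10.8942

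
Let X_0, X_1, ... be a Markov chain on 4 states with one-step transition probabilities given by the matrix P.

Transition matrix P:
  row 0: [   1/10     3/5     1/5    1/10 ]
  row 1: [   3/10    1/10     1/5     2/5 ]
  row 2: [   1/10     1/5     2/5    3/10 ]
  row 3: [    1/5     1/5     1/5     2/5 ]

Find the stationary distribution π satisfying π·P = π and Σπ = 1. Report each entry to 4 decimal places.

Balance equations π_j = Σ_i π_i·P[i][j]:
  π_0 = 1/10·π_0 + 3/10·π_1 + 1/10·π_2 + 1/5·π_3
  π_1 = 3/5·π_0 + 1/10·π_1 + 1/5·π_2 + 1/5·π_3
  π_2 = 1/5·π_0 + 1/5·π_1 + 2/5·π_2 + 1/5·π_3
  normalize: π_0 + π_1 + π_2 + π_3 = 1
Solving the linear system gives exactly π = [85/468, 29/117, 1/4, 25/78].

π = [0.1816, 0.2479, 0.2500, 0.3205]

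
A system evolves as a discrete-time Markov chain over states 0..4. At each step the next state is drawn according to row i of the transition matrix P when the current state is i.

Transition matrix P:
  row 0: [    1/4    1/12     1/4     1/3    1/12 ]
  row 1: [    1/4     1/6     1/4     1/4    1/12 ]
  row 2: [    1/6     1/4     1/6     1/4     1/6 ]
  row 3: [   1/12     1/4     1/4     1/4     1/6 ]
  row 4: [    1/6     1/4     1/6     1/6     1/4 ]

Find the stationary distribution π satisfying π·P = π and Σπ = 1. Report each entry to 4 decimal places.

Balance equations π_j = Σ_i π_i·P[i][j]:
  π_0 = 1/4·π_0 + 1/4·π_1 + 1/6·π_2 + 1/12·π_3 + 1/6·π_4
  π_1 = 1/12·π_0 + 1/6·π_1 + 1/4·π_2 + 1/4·π_3 + 1/4·π_4
  π_2 = 1/4·π_0 + 1/4·π_1 + 1/6·π_2 + 1/4·π_3 + 1/6·π_4
  π_3 = 1/3·π_0 + 1/4·π_1 + 1/4·π_2 + 1/4·π_3 + 1/6·π_4
  normalize: π_0 + π_1 + π_2 + π_3 + π_4 = 1
Solving the linear system gives exactly π = [1711/9647, 1963/9647, 2117/9647, 2436/9647, 1420/9647].

π = [0.1774, 0.2035, 0.2194, 0.2525, 0.1472]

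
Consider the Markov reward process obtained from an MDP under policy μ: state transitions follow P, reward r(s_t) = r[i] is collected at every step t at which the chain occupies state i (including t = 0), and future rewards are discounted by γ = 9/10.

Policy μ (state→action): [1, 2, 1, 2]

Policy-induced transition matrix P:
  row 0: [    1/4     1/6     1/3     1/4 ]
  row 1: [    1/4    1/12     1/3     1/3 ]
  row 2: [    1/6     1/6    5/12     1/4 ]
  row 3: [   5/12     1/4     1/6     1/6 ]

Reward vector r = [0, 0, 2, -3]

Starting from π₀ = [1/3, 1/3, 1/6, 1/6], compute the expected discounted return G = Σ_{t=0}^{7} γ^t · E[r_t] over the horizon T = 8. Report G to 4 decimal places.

G = -0.6575

t=0: π = [0.3333, 0.3333, 0.1667, 0.1667], E[r] = -0.1667, γ^t·E[r] = -0.166667, running G = -0.166667
t=1: π = [0.2639, 0.1528, 0.3194, 0.2639], E[r] = -0.1528, γ^t·E[r] = -0.137500, running G = -0.304167
t=2: π = [0.2674, 0.1759, 0.3160, 0.2407], E[r] = -0.0903, γ^t·E[r] = -0.073125, running G = -0.377292
t=3: π = [0.2638, 0.1721, 0.3195, 0.2446], E[r] = -0.0947, γ^t·E[r] = -0.069047, running G = -0.446339
t=4: π = [0.2641, 0.1727, 0.3192, 0.2440], E[r] = -0.0935, γ^t·E[r] = -0.061330, running G = -0.507669
t=5: π = [0.2641, 0.1726, 0.3193, 0.2441], E[r] = -0.0936, γ^t·E[r] = -0.055294, running G = -0.562963
t=6: π = [0.2641, 0.1726, 0.3193, 0.2440], E[r] = -0.0936, γ^t·E[r] = -0.049748, running G = -0.612711
t=7: π = [0.2641, 0.1726, 0.3193, 0.2440], E[r] = -0.0936, γ^t·E[r] = -0.044776, running G = -0.657487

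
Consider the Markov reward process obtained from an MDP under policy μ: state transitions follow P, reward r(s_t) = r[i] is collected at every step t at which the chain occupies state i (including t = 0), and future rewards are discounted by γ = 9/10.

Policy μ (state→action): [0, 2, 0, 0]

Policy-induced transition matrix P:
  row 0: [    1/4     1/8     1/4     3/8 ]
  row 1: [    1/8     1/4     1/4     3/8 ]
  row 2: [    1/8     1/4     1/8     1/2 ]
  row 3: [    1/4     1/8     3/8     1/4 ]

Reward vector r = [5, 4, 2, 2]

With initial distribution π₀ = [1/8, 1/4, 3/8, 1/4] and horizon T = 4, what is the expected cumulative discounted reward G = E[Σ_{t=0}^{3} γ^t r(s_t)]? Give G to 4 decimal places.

G = 10.0365

t=0: π = [0.1250, 0.2500, 0.3750, 0.2500], E[r] = 2.8750, γ^t·E[r] = 2.875000, running G = 2.875000
t=1: π = [0.1719, 0.2031, 0.2344, 0.3906], E[r] = 2.9219, γ^t·E[r] = 2.629688, running G = 5.504688
t=2: π = [0.1953, 0.1797, 0.2695, 0.3555], E[r] = 2.9453, γ^t·E[r] = 2.385703, running G = 7.890391
t=3: π = [0.1938, 0.1812, 0.2607, 0.3643], E[r] = 2.9438, γ^t·E[r] = 2.146065, running G = 10.036456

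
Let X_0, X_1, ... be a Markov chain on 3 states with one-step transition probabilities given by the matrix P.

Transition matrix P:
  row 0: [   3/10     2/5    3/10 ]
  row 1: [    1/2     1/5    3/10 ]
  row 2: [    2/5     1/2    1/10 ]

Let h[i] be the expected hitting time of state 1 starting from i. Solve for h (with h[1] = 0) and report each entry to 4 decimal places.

First-step conditioning: h[1] = 0; for i ≠ 1, h[i] = 1 + Σ_k P[i][k]·h[k].
  h[0] = 1 + 3/10·h[0] + 3/10·h[2]
  h[2] = 1 + 2/5·h[0] + 1/10·h[2]
Solving the 2×2 linear system over states ≠ 1 gives exactly h = [40/17, 0, 110/51] (h[1] = 0 is the target).

h = [2.3529, 0.0000, 2.1569]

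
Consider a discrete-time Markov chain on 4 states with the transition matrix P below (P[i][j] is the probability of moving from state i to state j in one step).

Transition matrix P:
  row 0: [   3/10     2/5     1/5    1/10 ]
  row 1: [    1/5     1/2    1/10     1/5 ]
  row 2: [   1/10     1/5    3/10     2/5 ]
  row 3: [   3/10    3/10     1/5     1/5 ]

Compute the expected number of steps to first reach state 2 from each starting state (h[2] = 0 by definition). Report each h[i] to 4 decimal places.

h = [6.3566, 7.0543, 0.0000, 6.2791]

First-step conditioning: h[2] = 0; for i ≠ 2, h[i] = 1 + Σ_k P[i][k]·h[k].
  h[0] = 1 + 3/10·h[0] + 2/5·h[1] + 1/10·h[3]
  h[1] = 1 + 1/5·h[0] + 1/2·h[1] + 1/5·h[3]
  h[3] = 1 + 3/10·h[0] + 3/10·h[1] + 1/5·h[3]
Solving the 3×3 linear system over states ≠ 2 gives exactly h = [820/129, 910/129, 0, 270/43] (h[2] = 0 is the target).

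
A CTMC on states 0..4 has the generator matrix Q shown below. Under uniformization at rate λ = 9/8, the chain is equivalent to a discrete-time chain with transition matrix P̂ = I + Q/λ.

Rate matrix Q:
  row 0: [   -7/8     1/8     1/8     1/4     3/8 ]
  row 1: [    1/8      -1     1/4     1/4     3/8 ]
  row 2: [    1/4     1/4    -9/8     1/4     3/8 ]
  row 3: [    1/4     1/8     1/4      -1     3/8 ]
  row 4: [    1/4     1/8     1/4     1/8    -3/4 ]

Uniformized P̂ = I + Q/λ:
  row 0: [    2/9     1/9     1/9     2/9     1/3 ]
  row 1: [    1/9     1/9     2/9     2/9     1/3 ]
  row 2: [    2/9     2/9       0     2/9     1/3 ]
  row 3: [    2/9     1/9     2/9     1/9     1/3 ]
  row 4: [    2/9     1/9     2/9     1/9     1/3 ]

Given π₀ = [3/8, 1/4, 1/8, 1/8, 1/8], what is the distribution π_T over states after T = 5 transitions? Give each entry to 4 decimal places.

π = [0.2079, 0.1292, 0.1629, 0.1667, 0.3333]

t=0: π = [0.3750, 0.2500, 0.1250, 0.1250, 0.1250]
t=1: π = [0.1944, 0.1250, 0.1528, 0.1944, 0.3333]
t=2: π = [0.2083, 0.1281, 0.1667, 0.1636, 0.3333]
t=3: π = [0.2080, 0.1296, 0.1620, 0.1670, 0.3333]
t=4: π = [0.2078, 0.1291, 0.1631, 0.1666, 0.3333]
t=5: π = [0.2079, 0.1292, 0.1629, 0.1667, 0.3333]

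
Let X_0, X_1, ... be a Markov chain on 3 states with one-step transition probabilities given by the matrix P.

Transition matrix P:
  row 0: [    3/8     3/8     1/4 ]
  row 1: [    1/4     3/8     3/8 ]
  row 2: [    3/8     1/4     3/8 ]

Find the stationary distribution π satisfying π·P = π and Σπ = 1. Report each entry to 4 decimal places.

Balance equations π_j = Σ_i π_i·P[i][j]:
  π_0 = 3/8·π_0 + 1/4·π_1 + 3/8·π_2
  π_1 = 3/8·π_0 + 3/8·π_1 + 1/4·π_2
  normalize: π_0 + π_1 + π_2 = 1
Solving the linear system gives exactly π = [1/3, 1/3, 1/3].

π = [0.3333, 0.3333, 0.3333]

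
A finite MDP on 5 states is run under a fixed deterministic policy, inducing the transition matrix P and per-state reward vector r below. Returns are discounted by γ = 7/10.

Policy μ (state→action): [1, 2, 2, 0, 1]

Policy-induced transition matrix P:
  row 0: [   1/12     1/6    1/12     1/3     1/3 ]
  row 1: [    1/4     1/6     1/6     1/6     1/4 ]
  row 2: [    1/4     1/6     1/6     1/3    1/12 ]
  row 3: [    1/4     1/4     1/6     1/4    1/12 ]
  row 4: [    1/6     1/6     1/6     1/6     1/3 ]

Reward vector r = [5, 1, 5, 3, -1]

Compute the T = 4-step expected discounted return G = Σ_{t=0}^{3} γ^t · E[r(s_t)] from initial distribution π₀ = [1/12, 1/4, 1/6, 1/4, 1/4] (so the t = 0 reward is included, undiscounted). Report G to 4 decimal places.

t=0: π = [0.0833, 0.2500, 0.1667, 0.2500, 0.2500], E[r] = 2.0000, γ^t·E[r] = 2.000000, running G = 2.000000
t=1: π = [0.2153, 0.1875, 0.1597, 0.2292, 0.2083], E[r] = 2.5417, γ^t·E[r] = 1.779167, running G = 3.779167
t=2: π = [0.1968, 0.1858, 0.1487, 0.2483, 0.2205], E[r] = 2.4375, γ^t·E[r] = 1.194375, running G = 4.973542
t=3: π = [0.1988, 0.1874, 0.1503, 0.2449, 0.2186], E[r] = 2.4491, γ^t·E[r] = 0.840032, running G = 5.813574

G = 5.8136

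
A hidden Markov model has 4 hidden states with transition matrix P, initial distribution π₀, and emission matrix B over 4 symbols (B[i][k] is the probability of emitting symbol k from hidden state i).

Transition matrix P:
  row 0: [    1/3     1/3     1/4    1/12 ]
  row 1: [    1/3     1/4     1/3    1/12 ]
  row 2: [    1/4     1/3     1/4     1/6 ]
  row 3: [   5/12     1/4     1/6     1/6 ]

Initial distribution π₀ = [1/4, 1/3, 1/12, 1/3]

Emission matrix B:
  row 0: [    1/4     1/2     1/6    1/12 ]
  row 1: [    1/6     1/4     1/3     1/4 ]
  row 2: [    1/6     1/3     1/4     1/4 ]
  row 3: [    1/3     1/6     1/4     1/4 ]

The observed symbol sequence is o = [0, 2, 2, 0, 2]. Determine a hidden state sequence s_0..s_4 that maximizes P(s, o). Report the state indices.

t=0: δ = [6.250e-02, 5.556e-02, 1.389e-02, 1.111e-01]  (obs o_0=0)
t=1: δ = [7.716e-03, 9.259e-03, 4.630e-03, 4.630e-03]  ψ = [3, 3, 1, 3]  (obs o_1=2)
t=2: δ = [5.144e-04, 8.573e-04, 7.716e-04, 1.929e-04]  ψ = [1, 0, 1, 1]  (obs o_2=2)
t=3: δ = [7.144e-05, 4.287e-05, 4.763e-05, 4.287e-05]  ψ = [1, 2, 1, 2]  (obs o_3=0)
t=4: δ = [3.969e-06, 7.938e-06, 4.465e-06, 1.985e-06]  ψ = [0, 0, 0, 2]  (obs o_4=2)
backtrack: best end state = 1; path = [3, 0, 1, 0, 1]

path = [3, 0, 1, 0, 1]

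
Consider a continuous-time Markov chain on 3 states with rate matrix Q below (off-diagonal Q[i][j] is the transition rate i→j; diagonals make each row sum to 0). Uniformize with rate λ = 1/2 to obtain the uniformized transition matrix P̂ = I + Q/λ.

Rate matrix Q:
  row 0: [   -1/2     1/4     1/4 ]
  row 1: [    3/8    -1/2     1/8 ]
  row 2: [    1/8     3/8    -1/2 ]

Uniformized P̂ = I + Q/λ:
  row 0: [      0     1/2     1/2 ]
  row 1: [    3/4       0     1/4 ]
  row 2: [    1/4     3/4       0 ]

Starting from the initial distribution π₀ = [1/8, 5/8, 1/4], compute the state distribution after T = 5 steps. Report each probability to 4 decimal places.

t=0: π = [0.1250, 0.6250, 0.2500]
t=1: π = [0.5313, 0.2500, 0.2188]
t=2: π = [0.2422, 0.4297, 0.3281]
t=3: π = [0.4043, 0.3672, 0.2285]
t=4: π = [0.3325, 0.3735, 0.2939]
t=5: π = [0.3536, 0.3867, 0.2596]

π = [0.3536, 0.3867, 0.2596]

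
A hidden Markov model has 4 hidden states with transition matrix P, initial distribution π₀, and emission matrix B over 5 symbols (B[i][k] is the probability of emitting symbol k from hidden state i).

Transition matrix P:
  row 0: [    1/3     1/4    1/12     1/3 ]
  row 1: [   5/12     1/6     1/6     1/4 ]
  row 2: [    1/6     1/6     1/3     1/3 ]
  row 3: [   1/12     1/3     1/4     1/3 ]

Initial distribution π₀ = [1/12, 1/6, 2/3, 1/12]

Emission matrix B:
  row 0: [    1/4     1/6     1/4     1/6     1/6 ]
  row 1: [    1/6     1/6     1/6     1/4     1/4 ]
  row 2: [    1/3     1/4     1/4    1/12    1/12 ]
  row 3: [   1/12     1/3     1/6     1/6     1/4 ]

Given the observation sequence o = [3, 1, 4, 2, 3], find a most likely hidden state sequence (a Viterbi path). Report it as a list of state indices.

path = [2, 3, 1, 0, 1]

t=0: δ = [1.389e-02, 4.167e-02, 5.556e-02, 1.389e-02]  (obs o_0=3)
t=1: δ = [2.894e-03, 1.543e-03, 4.630e-03, 6.173e-03]  ψ = [1, 2, 2, 2]  (obs o_1=1)
t=2: δ = [1.608e-04, 5.144e-04, 1.286e-04, 5.144e-04]  ψ = [0, 3, 2, 3]  (obs o_2=4)
t=3: δ = [5.358e-05, 2.858e-05, 3.215e-05, 2.858e-05]  ψ = [1, 3, 3, 3]  (obs o_3=2)
t=4: δ = [2.977e-06, 3.349e-06, 8.931e-07, 2.977e-06]  ψ = [0, 0, 2, 0]  (obs o_4=3)
backtrack: best end state = 1; path = [2, 3, 1, 0, 1]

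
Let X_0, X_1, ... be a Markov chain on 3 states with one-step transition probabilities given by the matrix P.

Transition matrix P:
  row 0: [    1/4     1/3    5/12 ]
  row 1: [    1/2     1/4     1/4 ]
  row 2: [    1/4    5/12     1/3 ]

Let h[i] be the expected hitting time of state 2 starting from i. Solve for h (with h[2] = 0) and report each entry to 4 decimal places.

h = [2.7368, 3.1579, 0.0000]

First-step conditioning: h[2] = 0; for i ≠ 2, h[i] = 1 + Σ_k P[i][k]·h[k].
  h[0] = 1 + 1/4·h[0] + 1/3·h[1]
  h[1] = 1 + 1/2·h[0] + 1/4·h[1]
Solving the 2×2 linear system over states ≠ 2 gives exactly h = [52/19, 60/19, 0] (h[2] = 0 is the target).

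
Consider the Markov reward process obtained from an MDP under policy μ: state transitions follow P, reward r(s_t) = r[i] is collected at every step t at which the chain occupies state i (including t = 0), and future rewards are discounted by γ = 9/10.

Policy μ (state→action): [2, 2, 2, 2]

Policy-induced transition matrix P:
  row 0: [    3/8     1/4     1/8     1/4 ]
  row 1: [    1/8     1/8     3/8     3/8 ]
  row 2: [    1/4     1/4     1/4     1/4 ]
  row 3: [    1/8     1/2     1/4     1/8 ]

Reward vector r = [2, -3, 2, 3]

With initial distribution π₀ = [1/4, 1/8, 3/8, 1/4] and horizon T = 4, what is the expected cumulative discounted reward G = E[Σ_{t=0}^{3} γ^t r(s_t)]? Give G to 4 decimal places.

G = 3.6483

t=0: π = [0.2500, 0.1250, 0.3750, 0.2500], E[r] = 1.6250, γ^t·E[r] = 1.625000, running G = 1.625000
t=1: π = [0.2344, 0.2969, 0.2344, 0.2344], E[r] = 0.7500, γ^t·E[r] = 0.675000, running G = 2.300000
t=2: π = [0.2129, 0.2715, 0.2578, 0.2578], E[r] = 0.9004, γ^t·E[r] = 0.729316, running G = 3.029316
t=3: π = [0.2104, 0.2805, 0.2573, 0.2517], E[r] = 0.8491, γ^t·E[r] = 0.619009, running G = 3.648326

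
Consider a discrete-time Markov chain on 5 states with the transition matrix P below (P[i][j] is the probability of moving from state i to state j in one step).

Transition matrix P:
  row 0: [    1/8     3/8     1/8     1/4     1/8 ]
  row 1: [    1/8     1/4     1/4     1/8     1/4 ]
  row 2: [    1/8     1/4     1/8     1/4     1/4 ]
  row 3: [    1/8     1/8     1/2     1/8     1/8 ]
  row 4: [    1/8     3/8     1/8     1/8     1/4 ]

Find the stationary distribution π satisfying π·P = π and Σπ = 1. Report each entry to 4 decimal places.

Balance equations π_j = Σ_i π_i·P[i][j]:
  π_0 = 1/8·π_0 + 1/8·π_1 + 1/8·π_2 + 1/8·π_3 + 1/8·π_4
  π_1 = 3/8·π_0 + 1/4·π_1 + 1/4·π_2 + 1/8·π_3 + 3/8·π_4
  π_2 = 1/8·π_0 + 1/4·π_1 + 1/8·π_2 + 1/2·π_3 + 1/8·π_4
  π_3 = 1/4·π_0 + 1/8·π_1 + 1/4·π_2 + 1/8·π_3 + 1/8·π_4
  normalize: π_0 + π_1 + π_2 + π_3 + π_4 = 1
Solving the linear system gives exactly π = [1/8, 1213/4472, 993/4472, 753/4472, 477/2236].

π = [0.1250, 0.2712, 0.2220, 0.1684, 0.2133]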